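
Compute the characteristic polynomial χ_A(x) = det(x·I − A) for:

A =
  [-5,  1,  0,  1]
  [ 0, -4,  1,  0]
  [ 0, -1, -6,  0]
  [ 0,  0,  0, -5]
x^4 + 20*x^3 + 150*x^2 + 500*x + 625

Expanding det(x·I − A) (e.g. by cofactor expansion or by noting that A is similar to its Jordan form J, which has the same characteristic polynomial as A) gives
  χ_A(x) = x^4 + 20*x^3 + 150*x^2 + 500*x + 625
which factors as (x + 5)^4. The eigenvalues (with algebraic multiplicities) are λ = -5 with multiplicity 4.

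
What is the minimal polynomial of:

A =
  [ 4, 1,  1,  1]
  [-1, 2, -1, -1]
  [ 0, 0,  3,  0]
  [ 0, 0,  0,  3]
x^2 - 6*x + 9

The characteristic polynomial is χ_A(x) = (x - 3)^4, so the eigenvalues are known. The minimal polynomial is
  m_A(x) = Π_λ (x − λ)^{k_λ}
where k_λ is the size of the *largest* Jordan block for λ (equivalently, the smallest k with (A − λI)^k v = 0 for every generalised eigenvector v of λ).

  λ = 3: largest Jordan block has size 2, contributing (x − 3)^2

So m_A(x) = (x - 3)^2 = x^2 - 6*x + 9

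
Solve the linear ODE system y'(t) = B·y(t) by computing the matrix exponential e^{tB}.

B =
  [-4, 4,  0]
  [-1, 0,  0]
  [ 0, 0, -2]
e^{tB} =
  [-2*t*exp(-2*t) + exp(-2*t), 4*t*exp(-2*t), 0]
  [-t*exp(-2*t), 2*t*exp(-2*t) + exp(-2*t), 0]
  [0, 0, exp(-2*t)]

Strategy: write B = P · J · P⁻¹ where J is a Jordan canonical form, so e^{tB} = P · e^{tJ} · P⁻¹, and e^{tJ} can be computed block-by-block.

B has Jordan form
J =
  [-2,  1,  0]
  [ 0, -2,  0]
  [ 0,  0, -2]
(up to reordering of blocks).

Per-block formulas:
  For a 1×1 block at λ = -2: exp(t · [-2]) = [e^(-2t)].
  For a 2×2 Jordan block J_2(-2): exp(t · J_2(-2)) = e^(-2t)·(I + t·N), where N is the 2×2 nilpotent shift.

After assembling e^{tJ} and conjugating by P, we get:

e^{tB} =
  [-2*t*exp(-2*t) + exp(-2*t), 4*t*exp(-2*t), 0]
  [-t*exp(-2*t), 2*t*exp(-2*t) + exp(-2*t), 0]
  [0, 0, exp(-2*t)]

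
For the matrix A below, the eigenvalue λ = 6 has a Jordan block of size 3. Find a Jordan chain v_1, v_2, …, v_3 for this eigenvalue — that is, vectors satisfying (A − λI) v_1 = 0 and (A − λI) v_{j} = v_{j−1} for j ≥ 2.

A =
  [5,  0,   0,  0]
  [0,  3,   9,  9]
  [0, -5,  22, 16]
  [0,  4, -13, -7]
A Jordan chain for λ = 6 of length 3:
v_1 = (0, 0, -1, 1)ᵀ
v_2 = (0, -3, -5, 4)ᵀ
v_3 = (0, 1, 0, 0)ᵀ

Let N = A − (6)·I. We want v_3 with N^3 v_3 = 0 but N^2 v_3 ≠ 0; then v_{j-1} := N · v_j for j = 3, …, 2.

Pick v_3 = (0, 1, 0, 0)ᵀ.
Then v_2 = N · v_3 = (0, -3, -5, 4)ᵀ.
Then v_1 = N · v_2 = (0, 0, -1, 1)ᵀ.

Sanity check: (A − (6)·I) v_1 = (0, 0, 0, 0)ᵀ = 0. ✓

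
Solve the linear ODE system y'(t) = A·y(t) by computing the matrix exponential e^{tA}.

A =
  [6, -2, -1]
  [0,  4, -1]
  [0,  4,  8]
e^{tA} =
  [exp(6*t), -2*t*exp(6*t), -t*exp(6*t)]
  [0, -2*t*exp(6*t) + exp(6*t), -t*exp(6*t)]
  [0, 4*t*exp(6*t), 2*t*exp(6*t) + exp(6*t)]

Strategy: write A = P · J · P⁻¹ where J is a Jordan canonical form, so e^{tA} = P · e^{tJ} · P⁻¹, and e^{tJ} can be computed block-by-block.

A has Jordan form
J =
  [6, 1, 0]
  [0, 6, 0]
  [0, 0, 6]
(up to reordering of blocks).

Per-block formulas:
  For a 1×1 block at λ = 6: exp(t · [6]) = [e^(6t)].
  For a 2×2 Jordan block J_2(6): exp(t · J_2(6)) = e^(6t)·(I + t·N), where N is the 2×2 nilpotent shift.

After assembling e^{tJ} and conjugating by P, we get:

e^{tA} =
  [exp(6*t), -2*t*exp(6*t), -t*exp(6*t)]
  [0, -2*t*exp(6*t) + exp(6*t), -t*exp(6*t)]
  [0, 4*t*exp(6*t), 2*t*exp(6*t) + exp(6*t)]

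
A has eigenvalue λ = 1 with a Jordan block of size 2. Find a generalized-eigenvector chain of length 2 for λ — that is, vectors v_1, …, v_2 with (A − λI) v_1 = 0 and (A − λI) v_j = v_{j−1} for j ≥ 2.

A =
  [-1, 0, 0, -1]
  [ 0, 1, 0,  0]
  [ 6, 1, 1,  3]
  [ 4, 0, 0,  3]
A Jordan chain for λ = 1 of length 2:
v_1 = (-2, 0, 6, 4)ᵀ
v_2 = (1, 0, 0, 0)ᵀ

Let N = A − (1)·I. We want v_2 with N^2 v_2 = 0 but N^1 v_2 ≠ 0; then v_{j-1} := N · v_j for j = 2, …, 2.

Pick v_2 = (1, 0, 0, 0)ᵀ.
Then v_1 = N · v_2 = (-2, 0, 6, 4)ᵀ.

Sanity check: (A − (1)·I) v_1 = (0, 0, 0, 0)ᵀ = 0. ✓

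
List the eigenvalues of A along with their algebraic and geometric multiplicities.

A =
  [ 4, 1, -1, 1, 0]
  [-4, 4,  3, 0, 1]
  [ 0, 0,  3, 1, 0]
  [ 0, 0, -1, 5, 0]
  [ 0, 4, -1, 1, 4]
λ = 4: alg = 5, geom = 2

Step 1 — factor the characteristic polynomial to read off the algebraic multiplicities:
  χ_A(x) = (x - 4)^5

Step 2 — compute geometric multiplicities via the rank-nullity identity g(λ) = n − rank(A − λI):
  rank(A − (4)·I) = 3, so dim ker(A − (4)·I) = n − 3 = 2

Summary:
  λ = 4: algebraic multiplicity = 5, geometric multiplicity = 2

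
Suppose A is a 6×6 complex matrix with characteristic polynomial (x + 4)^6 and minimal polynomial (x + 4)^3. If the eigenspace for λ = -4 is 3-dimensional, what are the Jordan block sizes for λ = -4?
Block sizes for λ = -4: [3, 2, 1]

Step 1 — from the characteristic polynomial, algebraic multiplicity of λ = -4 is 6. From dim ker(A − (-4)·I) = 3, there are exactly 3 Jordan blocks for λ = -4.
Step 2 — from the minimal polynomial, the factor (x + 4)^3 tells us the largest block for λ = -4 has size 3.
Step 3 — with total size 6, 3 blocks, and largest block 3, the block sizes (in nonincreasing order) are [3, 2, 1].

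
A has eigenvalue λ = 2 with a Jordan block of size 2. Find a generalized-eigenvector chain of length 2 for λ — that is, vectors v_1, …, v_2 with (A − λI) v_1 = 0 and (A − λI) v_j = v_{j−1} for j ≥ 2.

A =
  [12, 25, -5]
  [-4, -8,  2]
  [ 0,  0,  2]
A Jordan chain for λ = 2 of length 2:
v_1 = (10, -4, 0)ᵀ
v_2 = (1, 0, 0)ᵀ

Let N = A − (2)·I. We want v_2 with N^2 v_2 = 0 but N^1 v_2 ≠ 0; then v_{j-1} := N · v_j for j = 2, …, 2.

Pick v_2 = (1, 0, 0)ᵀ.
Then v_1 = N · v_2 = (10, -4, 0)ᵀ.

Sanity check: (A − (2)·I) v_1 = (0, 0, 0)ᵀ = 0. ✓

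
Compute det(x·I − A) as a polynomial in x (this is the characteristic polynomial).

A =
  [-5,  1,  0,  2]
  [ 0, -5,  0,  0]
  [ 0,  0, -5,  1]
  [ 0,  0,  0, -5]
x^4 + 20*x^3 + 150*x^2 + 500*x + 625

Expanding det(x·I − A) (e.g. by cofactor expansion or by noting that A is similar to its Jordan form J, which has the same characteristic polynomial as A) gives
  χ_A(x) = x^4 + 20*x^3 + 150*x^2 + 500*x + 625
which factors as (x + 5)^4. The eigenvalues (with algebraic multiplicities) are λ = -5 with multiplicity 4.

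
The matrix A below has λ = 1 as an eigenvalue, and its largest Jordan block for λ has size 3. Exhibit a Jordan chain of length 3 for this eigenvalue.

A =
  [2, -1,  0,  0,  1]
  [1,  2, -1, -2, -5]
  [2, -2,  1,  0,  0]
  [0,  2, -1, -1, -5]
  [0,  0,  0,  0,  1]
A Jordan chain for λ = 1 of length 3:
v_1 = (-2, -2, -4, 0, 0)ᵀ
v_2 = (-1, 1, -2, 2, 0)ᵀ
v_3 = (0, 1, 0, 0, 0)ᵀ

Let N = A − (1)·I. We want v_3 with N^3 v_3 = 0 but N^2 v_3 ≠ 0; then v_{j-1} := N · v_j for j = 3, …, 2.

Pick v_3 = (0, 1, 0, 0, 0)ᵀ.
Then v_2 = N · v_3 = (-1, 1, -2, 2, 0)ᵀ.
Then v_1 = N · v_2 = (-2, -2, -4, 0, 0)ᵀ.

Sanity check: (A − (1)·I) v_1 = (0, 0, 0, 0, 0)ᵀ = 0. ✓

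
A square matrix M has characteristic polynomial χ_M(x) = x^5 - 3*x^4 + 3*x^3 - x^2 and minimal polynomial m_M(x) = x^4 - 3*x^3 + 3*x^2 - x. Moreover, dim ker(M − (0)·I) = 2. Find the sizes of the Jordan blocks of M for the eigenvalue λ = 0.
Block sizes for λ = 0: [1, 1]

Step 1 — from the characteristic polynomial, algebraic multiplicity of λ = 0 is 2. From dim ker(M − (0)·I) = 2, there are exactly 2 Jordan blocks for λ = 0.
Step 2 — from the minimal polynomial, the factor (x − 0) tells us the largest block for λ = 0 has size 1.
Step 3 — with total size 2, 2 blocks, and largest block 1, the block sizes (in nonincreasing order) are [1, 1].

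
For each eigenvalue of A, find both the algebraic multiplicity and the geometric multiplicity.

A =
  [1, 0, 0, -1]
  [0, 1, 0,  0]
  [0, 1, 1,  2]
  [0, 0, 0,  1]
λ = 1: alg = 4, geom = 2

Step 1 — factor the characteristic polynomial to read off the algebraic multiplicities:
  χ_A(x) = (x - 1)^4

Step 2 — compute geometric multiplicities via the rank-nullity identity g(λ) = n − rank(A − λI):
  rank(A − (1)·I) = 2, so dim ker(A − (1)·I) = n − 2 = 2

Summary:
  λ = 1: algebraic multiplicity = 4, geometric multiplicity = 2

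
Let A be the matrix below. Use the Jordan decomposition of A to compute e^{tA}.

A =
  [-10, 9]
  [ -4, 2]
e^{tA} =
  [-6*t*exp(-4*t) + exp(-4*t), 9*t*exp(-4*t)]
  [-4*t*exp(-4*t), 6*t*exp(-4*t) + exp(-4*t)]

Strategy: write A = P · J · P⁻¹ where J is a Jordan canonical form, so e^{tA} = P · e^{tJ} · P⁻¹, and e^{tJ} can be computed block-by-block.

A has Jordan form
J =
  [-4,  1]
  [ 0, -4]
(up to reordering of blocks).

Per-block formulas:
  For a 2×2 Jordan block J_2(-4): exp(t · J_2(-4)) = e^(-4t)·(I + t·N), where N is the 2×2 nilpotent shift.

After assembling e^{tJ} and conjugating by P, we get:

e^{tA} =
  [-6*t*exp(-4*t) + exp(-4*t), 9*t*exp(-4*t)]
  [-4*t*exp(-4*t), 6*t*exp(-4*t) + exp(-4*t)]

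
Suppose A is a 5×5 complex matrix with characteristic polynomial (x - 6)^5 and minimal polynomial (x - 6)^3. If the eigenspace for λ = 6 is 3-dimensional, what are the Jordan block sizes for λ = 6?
Block sizes for λ = 6: [3, 1, 1]

Step 1 — from the characteristic polynomial, algebraic multiplicity of λ = 6 is 5. From dim ker(A − (6)·I) = 3, there are exactly 3 Jordan blocks for λ = 6.
Step 2 — from the minimal polynomial, the factor (x − 6)^3 tells us the largest block for λ = 6 has size 3.
Step 3 — with total size 5, 3 blocks, and largest block 3, the block sizes (in nonincreasing order) are [3, 1, 1].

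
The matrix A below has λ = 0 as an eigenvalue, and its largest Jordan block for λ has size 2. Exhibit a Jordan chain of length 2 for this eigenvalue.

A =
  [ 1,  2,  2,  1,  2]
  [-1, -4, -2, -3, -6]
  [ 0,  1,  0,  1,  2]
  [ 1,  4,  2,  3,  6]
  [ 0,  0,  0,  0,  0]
A Jordan chain for λ = 0 of length 2:
v_1 = (1, -1, 0, 1, 0)ᵀ
v_2 = (1, 0, 0, 0, 0)ᵀ

Let N = A − (0)·I. We want v_2 with N^2 v_2 = 0 but N^1 v_2 ≠ 0; then v_{j-1} := N · v_j for j = 2, …, 2.

Pick v_2 = (1, 0, 0, 0, 0)ᵀ.
Then v_1 = N · v_2 = (1, -1, 0, 1, 0)ᵀ.

Sanity check: (A − (0)·I) v_1 = (0, 0, 0, 0, 0)ᵀ = 0. ✓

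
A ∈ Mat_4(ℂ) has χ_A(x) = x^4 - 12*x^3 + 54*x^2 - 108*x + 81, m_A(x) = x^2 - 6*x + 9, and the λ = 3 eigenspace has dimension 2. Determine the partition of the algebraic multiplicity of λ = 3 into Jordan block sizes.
Block sizes for λ = 3: [2, 2]

Step 1 — from the characteristic polynomial, algebraic multiplicity of λ = 3 is 4. From dim ker(A − (3)·I) = 2, there are exactly 2 Jordan blocks for λ = 3.
Step 2 — from the minimal polynomial, the factor (x − 3)^2 tells us the largest block for λ = 3 has size 2.
Step 3 — with total size 4, 2 blocks, and largest block 2, the block sizes (in nonincreasing order) are [2, 2].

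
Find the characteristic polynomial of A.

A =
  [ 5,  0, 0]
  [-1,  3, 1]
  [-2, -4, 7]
x^3 - 15*x^2 + 75*x - 125

Expanding det(x·I − A) (e.g. by cofactor expansion or by noting that A is similar to its Jordan form J, which has the same characteristic polynomial as A) gives
  χ_A(x) = x^3 - 15*x^2 + 75*x - 125
which factors as (x - 5)^3. The eigenvalues (with algebraic multiplicities) are λ = 5 with multiplicity 3.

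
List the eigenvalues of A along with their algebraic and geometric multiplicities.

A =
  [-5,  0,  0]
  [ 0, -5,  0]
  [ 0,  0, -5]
λ = -5: alg = 3, geom = 3

Step 1 — factor the characteristic polynomial to read off the algebraic multiplicities:
  χ_A(x) = (x + 5)^3

Step 2 — compute geometric multiplicities via the rank-nullity identity g(λ) = n − rank(A − λI):
  rank(A − (-5)·I) = 0, so dim ker(A − (-5)·I) = n − 0 = 3

Summary:
  λ = -5: algebraic multiplicity = 3, geometric multiplicity = 3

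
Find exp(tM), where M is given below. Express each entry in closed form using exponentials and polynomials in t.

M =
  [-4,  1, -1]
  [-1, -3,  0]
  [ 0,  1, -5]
e^{tM} =
  [-t^2*exp(-4*t)/2 + exp(-4*t), t*exp(-4*t), t^2*exp(-4*t)/2 - t*exp(-4*t)]
  [-t^2*exp(-4*t)/2 - t*exp(-4*t), t*exp(-4*t) + exp(-4*t), t^2*exp(-4*t)/2]
  [-t^2*exp(-4*t)/2, t*exp(-4*t), t^2*exp(-4*t)/2 - t*exp(-4*t) + exp(-4*t)]

Strategy: write M = P · J · P⁻¹ where J is a Jordan canonical form, so e^{tM} = P · e^{tJ} · P⁻¹, and e^{tJ} can be computed block-by-block.

M has Jordan form
J =
  [-4,  1,  0]
  [ 0, -4,  1]
  [ 0,  0, -4]
(up to reordering of blocks).

Per-block formulas:
  For a 3×3 Jordan block J_3(-4): exp(t · J_3(-4)) = e^(-4t)·(I + t·N + (t^2/2)·N^2), where N is the 3×3 nilpotent shift.

After assembling e^{tJ} and conjugating by P, we get:

e^{tM} =
  [-t^2*exp(-4*t)/2 + exp(-4*t), t*exp(-4*t), t^2*exp(-4*t)/2 - t*exp(-4*t)]
  [-t^2*exp(-4*t)/2 - t*exp(-4*t), t*exp(-4*t) + exp(-4*t), t^2*exp(-4*t)/2]
  [-t^2*exp(-4*t)/2, t*exp(-4*t), t^2*exp(-4*t)/2 - t*exp(-4*t) + exp(-4*t)]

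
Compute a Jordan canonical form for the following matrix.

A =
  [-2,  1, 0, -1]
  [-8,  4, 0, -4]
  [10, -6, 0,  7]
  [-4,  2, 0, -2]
J_2(0) ⊕ J_2(0)

The characteristic polynomial is
  det(x·I − A) = x^4

Eigenvalues and multiplicities (the geometric multiplicity of λ is n − rank(A − λI), which equals the number of Jordan blocks for λ):
  λ = 0: algebraic multiplicity = 4, geometric multiplicity = 2

Determining the block sizes for each eigenvalue:
  λ = 0: with am = 4 and gm = 2, the partition is not yet determined (e.g. several partitions of 4 into 2 parts exist). Let N = A − (0)·I. Computing rank(N^1) = 2, rank(N^2) = 0; the number of blocks of size ≥ j is rank(N^{j−1}) − rank(N^j), giving [2, 2]. So we have 2 block(s) of size 2 → block sizes [2, 2]

Assembling the blocks gives a Jordan form
J =
  [0, 1, 0, 0]
  [0, 0, 0, 0]
  [0, 0, 0, 1]
  [0, 0, 0, 0]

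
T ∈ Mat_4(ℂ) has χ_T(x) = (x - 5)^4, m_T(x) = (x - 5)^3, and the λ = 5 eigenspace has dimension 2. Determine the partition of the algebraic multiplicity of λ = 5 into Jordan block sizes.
Block sizes for λ = 5: [3, 1]

Step 1 — from the characteristic polynomial, algebraic multiplicity of λ = 5 is 4. From dim ker(T − (5)·I) = 2, there are exactly 2 Jordan blocks for λ = 5.
Step 2 — from the minimal polynomial, the factor (x − 5)^3 tells us the largest block for λ = 5 has size 3.
Step 3 — with total size 4, 2 blocks, and largest block 3, the block sizes (in nonincreasing order) are [3, 1].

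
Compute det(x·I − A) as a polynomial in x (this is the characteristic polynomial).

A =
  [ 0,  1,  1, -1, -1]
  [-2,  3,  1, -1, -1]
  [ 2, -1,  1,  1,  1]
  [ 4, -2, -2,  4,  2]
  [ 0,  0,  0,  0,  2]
x^5 - 10*x^4 + 40*x^3 - 80*x^2 + 80*x - 32

Expanding det(x·I − A) (e.g. by cofactor expansion or by noting that A is similar to its Jordan form J, which has the same characteristic polynomial as A) gives
  χ_A(x) = x^5 - 10*x^4 + 40*x^3 - 80*x^2 + 80*x - 32
which factors as (x - 2)^5. The eigenvalues (with algebraic multiplicities) are λ = 2 with multiplicity 5.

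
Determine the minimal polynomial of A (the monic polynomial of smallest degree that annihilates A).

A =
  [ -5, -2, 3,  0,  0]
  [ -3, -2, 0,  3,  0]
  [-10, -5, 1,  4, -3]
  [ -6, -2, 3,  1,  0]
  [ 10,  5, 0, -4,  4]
x^4 + 2*x^3 - 3*x^2 - 4*x + 4

The characteristic polynomial is χ_A(x) = (x - 1)^3*(x + 2)^2, so the eigenvalues are known. The minimal polynomial is
  m_A(x) = Π_λ (x − λ)^{k_λ}
where k_λ is the size of the *largest* Jordan block for λ (equivalently, the smallest k with (A − λI)^k v = 0 for every generalised eigenvector v of λ).

  λ = -2: largest Jordan block has size 2, contributing (x + 2)^2
  λ = 1: largest Jordan block has size 2, contributing (x − 1)^2

So m_A(x) = (x - 1)^2*(x + 2)^2 = x^4 + 2*x^3 - 3*x^2 - 4*x + 4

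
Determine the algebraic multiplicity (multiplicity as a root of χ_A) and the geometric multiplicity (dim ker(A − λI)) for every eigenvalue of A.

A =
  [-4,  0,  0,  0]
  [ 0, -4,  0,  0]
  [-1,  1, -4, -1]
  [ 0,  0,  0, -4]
λ = -4: alg = 4, geom = 3

Step 1 — factor the characteristic polynomial to read off the algebraic multiplicities:
  χ_A(x) = (x + 4)^4

Step 2 — compute geometric multiplicities via the rank-nullity identity g(λ) = n − rank(A − λI):
  rank(A − (-4)·I) = 1, so dim ker(A − (-4)·I) = n − 1 = 3

Summary:
  λ = -4: algebraic multiplicity = 4, geometric multiplicity = 3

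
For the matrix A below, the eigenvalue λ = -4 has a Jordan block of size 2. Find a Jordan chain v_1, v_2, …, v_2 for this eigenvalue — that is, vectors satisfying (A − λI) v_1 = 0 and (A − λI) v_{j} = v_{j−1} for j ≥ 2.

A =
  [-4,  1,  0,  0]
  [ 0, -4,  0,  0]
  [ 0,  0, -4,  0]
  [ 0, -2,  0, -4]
A Jordan chain for λ = -4 of length 2:
v_1 = (1, 0, 0, -2)ᵀ
v_2 = (0, 1, 0, 0)ᵀ

Let N = A − (-4)·I. We want v_2 with N^2 v_2 = 0 but N^1 v_2 ≠ 0; then v_{j-1} := N · v_j for j = 2, …, 2.

Pick v_2 = (0, 1, 0, 0)ᵀ.
Then v_1 = N · v_2 = (1, 0, 0, -2)ᵀ.

Sanity check: (A − (-4)·I) v_1 = (0, 0, 0, 0)ᵀ = 0. ✓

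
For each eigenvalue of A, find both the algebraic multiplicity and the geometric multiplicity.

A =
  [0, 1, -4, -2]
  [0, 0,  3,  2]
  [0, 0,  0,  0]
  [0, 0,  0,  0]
λ = 0: alg = 4, geom = 2

Step 1 — factor the characteristic polynomial to read off the algebraic multiplicities:
  χ_A(x) = x^4

Step 2 — compute geometric multiplicities via the rank-nullity identity g(λ) = n − rank(A − λI):
  rank(A − (0)·I) = 2, so dim ker(A − (0)·I) = n − 2 = 2

Summary:
  λ = 0: algebraic multiplicity = 4, geometric multiplicity = 2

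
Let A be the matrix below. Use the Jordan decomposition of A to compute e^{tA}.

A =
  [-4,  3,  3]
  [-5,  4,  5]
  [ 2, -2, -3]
e^{tA} =
  [-3*t*exp(-t) + exp(-t), 3*t*exp(-t), 3*t*exp(-t)]
  [-5*t*exp(-t), 5*t*exp(-t) + exp(-t), 5*t*exp(-t)]
  [2*t*exp(-t), -2*t*exp(-t), -2*t*exp(-t) + exp(-t)]

Strategy: write A = P · J · P⁻¹ where J is a Jordan canonical form, so e^{tA} = P · e^{tJ} · P⁻¹, and e^{tJ} can be computed block-by-block.

A has Jordan form
J =
  [-1,  1,  0]
  [ 0, -1,  0]
  [ 0,  0, -1]
(up to reordering of blocks).

Per-block formulas:
  For a 2×2 Jordan block J_2(-1): exp(t · J_2(-1)) = e^(-1t)·(I + t·N), where N is the 2×2 nilpotent shift.
  For a 1×1 block at λ = -1: exp(t · [-1]) = [e^(-1t)].

After assembling e^{tJ} and conjugating by P, we get:

e^{tA} =
  [-3*t*exp(-t) + exp(-t), 3*t*exp(-t), 3*t*exp(-t)]
  [-5*t*exp(-t), 5*t*exp(-t) + exp(-t), 5*t*exp(-t)]
  [2*t*exp(-t), -2*t*exp(-t), -2*t*exp(-t) + exp(-t)]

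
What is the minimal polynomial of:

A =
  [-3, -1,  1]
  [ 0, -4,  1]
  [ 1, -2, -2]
x^3 + 9*x^2 + 27*x + 27

The characteristic polynomial is χ_A(x) = (x + 3)^3, so the eigenvalues are known. The minimal polynomial is
  m_A(x) = Π_λ (x − λ)^{k_λ}
where k_λ is the size of the *largest* Jordan block for λ (equivalently, the smallest k with (A − λI)^k v = 0 for every generalised eigenvector v of λ).

  λ = -3: largest Jordan block has size 3, contributing (x + 3)^3

So m_A(x) = (x + 3)^3 = x^3 + 9*x^2 + 27*x + 27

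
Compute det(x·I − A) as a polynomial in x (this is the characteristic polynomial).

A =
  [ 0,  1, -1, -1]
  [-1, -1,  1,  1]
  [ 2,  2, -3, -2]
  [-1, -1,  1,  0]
x^4 + 4*x^3 + 6*x^2 + 4*x + 1

Expanding det(x·I − A) (e.g. by cofactor expansion or by noting that A is similar to its Jordan form J, which has the same characteristic polynomial as A) gives
  χ_A(x) = x^4 + 4*x^3 + 6*x^2 + 4*x + 1
which factors as (x + 1)^4. The eigenvalues (with algebraic multiplicities) are λ = -1 with multiplicity 4.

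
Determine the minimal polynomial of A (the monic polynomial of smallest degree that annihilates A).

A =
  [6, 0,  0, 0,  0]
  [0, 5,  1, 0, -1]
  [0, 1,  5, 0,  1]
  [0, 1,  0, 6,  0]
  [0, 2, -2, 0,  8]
x^3 - 18*x^2 + 108*x - 216

The characteristic polynomial is χ_A(x) = (x - 6)^5, so the eigenvalues are known. The minimal polynomial is
  m_A(x) = Π_λ (x − λ)^{k_λ}
where k_λ is the size of the *largest* Jordan block for λ (equivalently, the smallest k with (A − λI)^k v = 0 for every generalised eigenvector v of λ).

  λ = 6: largest Jordan block has size 3, contributing (x − 6)^3

So m_A(x) = (x - 6)^3 = x^3 - 18*x^2 + 108*x - 216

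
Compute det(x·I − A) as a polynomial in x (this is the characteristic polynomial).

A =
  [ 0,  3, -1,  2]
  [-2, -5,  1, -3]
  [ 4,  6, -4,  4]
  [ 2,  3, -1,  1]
x^4 + 8*x^3 + 24*x^2 + 32*x + 16

Expanding det(x·I − A) (e.g. by cofactor expansion or by noting that A is similar to its Jordan form J, which has the same characteristic polynomial as A) gives
  χ_A(x) = x^4 + 8*x^3 + 24*x^2 + 32*x + 16
which factors as (x + 2)^4. The eigenvalues (with algebraic multiplicities) are λ = -2 with multiplicity 4.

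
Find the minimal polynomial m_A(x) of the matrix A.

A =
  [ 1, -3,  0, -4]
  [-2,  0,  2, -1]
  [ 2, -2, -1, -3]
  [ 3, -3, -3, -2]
x^4 + 2*x^3 - 3*x^2 - 4*x + 4

The characteristic polynomial is χ_A(x) = (x - 1)^2*(x + 2)^2, so the eigenvalues are known. The minimal polynomial is
  m_A(x) = Π_λ (x − λ)^{k_λ}
where k_λ is the size of the *largest* Jordan block for λ (equivalently, the smallest k with (A − λI)^k v = 0 for every generalised eigenvector v of λ).

  λ = -2: largest Jordan block has size 2, contributing (x + 2)^2
  λ = 1: largest Jordan block has size 2, contributing (x − 1)^2

So m_A(x) = (x - 1)^2*(x + 2)^2 = x^4 + 2*x^3 - 3*x^2 - 4*x + 4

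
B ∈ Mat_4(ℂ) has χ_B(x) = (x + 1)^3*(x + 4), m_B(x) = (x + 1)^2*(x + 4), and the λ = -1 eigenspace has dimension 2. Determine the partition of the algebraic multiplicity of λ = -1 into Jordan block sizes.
Block sizes for λ = -1: [2, 1]

Step 1 — from the characteristic polynomial, algebraic multiplicity of λ = -1 is 3. From dim ker(B − (-1)·I) = 2, there are exactly 2 Jordan blocks for λ = -1.
Step 2 — from the minimal polynomial, the factor (x + 1)^2 tells us the largest block for λ = -1 has size 2.
Step 3 — with total size 3, 2 blocks, and largest block 2, the block sizes (in nonincreasing order) are [2, 1].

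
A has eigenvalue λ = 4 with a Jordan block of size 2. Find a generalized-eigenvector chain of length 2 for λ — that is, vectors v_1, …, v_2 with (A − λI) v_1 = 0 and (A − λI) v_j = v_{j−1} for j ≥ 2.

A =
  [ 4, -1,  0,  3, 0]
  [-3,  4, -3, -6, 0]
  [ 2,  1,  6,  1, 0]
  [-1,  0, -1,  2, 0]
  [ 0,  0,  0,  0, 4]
A Jordan chain for λ = 4 of length 2:
v_1 = (0, -3, 2, -1, 0)ᵀ
v_2 = (1, 0, 0, 0, 0)ᵀ

Let N = A − (4)·I. We want v_2 with N^2 v_2 = 0 but N^1 v_2 ≠ 0; then v_{j-1} := N · v_j for j = 2, …, 2.

Pick v_2 = (1, 0, 0, 0, 0)ᵀ.
Then v_1 = N · v_2 = (0, -3, 2, -1, 0)ᵀ.

Sanity check: (A − (4)·I) v_1 = (0, 0, 0, 0, 0)ᵀ = 0. ✓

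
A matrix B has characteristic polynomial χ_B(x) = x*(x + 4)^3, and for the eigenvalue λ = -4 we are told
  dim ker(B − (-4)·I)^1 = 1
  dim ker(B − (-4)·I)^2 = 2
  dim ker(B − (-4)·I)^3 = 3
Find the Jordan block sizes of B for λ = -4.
Block sizes for λ = -4: [3]

From the dimensions of kernels of powers, the number of Jordan blocks of size at least j is d_j − d_{j−1} where d_j = dim ker(N^j) (with d_0 = 0). Computing the differences gives [1, 1, 1].
The number of blocks of size exactly k is (#blocks of size ≥ k) − (#blocks of size ≥ k + 1), so the partition is: 1 block(s) of size 3.
In nonincreasing order the block sizes are [3].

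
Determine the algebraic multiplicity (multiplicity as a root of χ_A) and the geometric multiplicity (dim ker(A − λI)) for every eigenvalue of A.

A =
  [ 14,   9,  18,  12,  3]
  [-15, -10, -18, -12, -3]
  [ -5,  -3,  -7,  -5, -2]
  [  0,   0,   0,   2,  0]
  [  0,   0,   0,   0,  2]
λ = -1: alg = 3, geom = 2; λ = 2: alg = 2, geom = 2

Step 1 — factor the characteristic polynomial to read off the algebraic multiplicities:
  χ_A(x) = (x - 2)^2*(x + 1)^3

Step 2 — compute geometric multiplicities via the rank-nullity identity g(λ) = n − rank(A − λI):
  rank(A − (-1)·I) = 3, so dim ker(A − (-1)·I) = n − 3 = 2
  rank(A − (2)·I) = 3, so dim ker(A − (2)·I) = n − 3 = 2

Summary:
  λ = -1: algebraic multiplicity = 3, geometric multiplicity = 2
  λ = 2: algebraic multiplicity = 2, geometric multiplicity = 2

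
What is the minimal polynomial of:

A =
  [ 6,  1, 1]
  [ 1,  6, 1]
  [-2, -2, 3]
x^2 - 10*x + 25

The characteristic polynomial is χ_A(x) = (x - 5)^3, so the eigenvalues are known. The minimal polynomial is
  m_A(x) = Π_λ (x − λ)^{k_λ}
where k_λ is the size of the *largest* Jordan block for λ (equivalently, the smallest k with (A − λI)^k v = 0 for every generalised eigenvector v of λ).

  λ = 5: largest Jordan block has size 2, contributing (x − 5)^2

So m_A(x) = (x - 5)^2 = x^2 - 10*x + 25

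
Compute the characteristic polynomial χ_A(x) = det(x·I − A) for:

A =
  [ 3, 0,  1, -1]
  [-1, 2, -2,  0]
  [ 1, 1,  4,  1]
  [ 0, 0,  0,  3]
x^4 - 12*x^3 + 54*x^2 - 108*x + 81

Expanding det(x·I − A) (e.g. by cofactor expansion or by noting that A is similar to its Jordan form J, which has the same characteristic polynomial as A) gives
  χ_A(x) = x^4 - 12*x^3 + 54*x^2 - 108*x + 81
which factors as (x - 3)^4. The eigenvalues (with algebraic multiplicities) are λ = 3 with multiplicity 4.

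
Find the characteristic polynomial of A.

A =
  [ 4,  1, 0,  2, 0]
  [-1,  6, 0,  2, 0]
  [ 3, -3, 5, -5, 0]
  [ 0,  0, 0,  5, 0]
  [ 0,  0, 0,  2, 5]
x^5 - 25*x^4 + 250*x^3 - 1250*x^2 + 3125*x - 3125

Expanding det(x·I − A) (e.g. by cofactor expansion or by noting that A is similar to its Jordan form J, which has the same characteristic polynomial as A) gives
  χ_A(x) = x^5 - 25*x^4 + 250*x^3 - 1250*x^2 + 3125*x - 3125
which factors as (x - 5)^5. The eigenvalues (with algebraic multiplicities) are λ = 5 with multiplicity 5.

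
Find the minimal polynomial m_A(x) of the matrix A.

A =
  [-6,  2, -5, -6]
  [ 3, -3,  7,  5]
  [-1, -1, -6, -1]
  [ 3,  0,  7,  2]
x^4 + 13*x^3 + 63*x^2 + 135*x + 108

The characteristic polynomial is χ_A(x) = (x + 3)^3*(x + 4), so the eigenvalues are known. The minimal polynomial is
  m_A(x) = Π_λ (x − λ)^{k_λ}
where k_λ is the size of the *largest* Jordan block for λ (equivalently, the smallest k with (A − λI)^k v = 0 for every generalised eigenvector v of λ).

  λ = -4: largest Jordan block has size 1, contributing (x + 4)
  λ = -3: largest Jordan block has size 3, contributing (x + 3)^3

So m_A(x) = (x + 3)^3*(x + 4) = x^4 + 13*x^3 + 63*x^2 + 135*x + 108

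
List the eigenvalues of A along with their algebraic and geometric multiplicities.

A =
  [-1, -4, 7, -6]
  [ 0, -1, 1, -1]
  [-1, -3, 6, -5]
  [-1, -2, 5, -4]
λ = 0: alg = 4, geom = 2

Step 1 — factor the characteristic polynomial to read off the algebraic multiplicities:
  χ_A(x) = x^4

Step 2 — compute geometric multiplicities via the rank-nullity identity g(λ) = n − rank(A − λI):
  rank(A − (0)·I) = 2, so dim ker(A − (0)·I) = n − 2 = 2

Summary:
  λ = 0: algebraic multiplicity = 4, geometric multiplicity = 2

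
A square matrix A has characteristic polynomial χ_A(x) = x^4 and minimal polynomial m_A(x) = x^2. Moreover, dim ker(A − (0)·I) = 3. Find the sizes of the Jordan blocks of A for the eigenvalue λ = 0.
Block sizes for λ = 0: [2, 1, 1]

Step 1 — from the characteristic polynomial, algebraic multiplicity of λ = 0 is 4. From dim ker(A − (0)·I) = 3, there are exactly 3 Jordan blocks for λ = 0.
Step 2 — from the minimal polynomial, the factor (x − 0)^2 tells us the largest block for λ = 0 has size 2.
Step 3 — with total size 4, 3 blocks, and largest block 2, the block sizes (in nonincreasing order) are [2, 1, 1].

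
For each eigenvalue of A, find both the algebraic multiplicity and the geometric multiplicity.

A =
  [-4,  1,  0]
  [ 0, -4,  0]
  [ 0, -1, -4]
λ = -4: alg = 3, geom = 2

Step 1 — factor the characteristic polynomial to read off the algebraic multiplicities:
  χ_A(x) = (x + 4)^3

Step 2 — compute geometric multiplicities via the rank-nullity identity g(λ) = n − rank(A − λI):
  rank(A − (-4)·I) = 1, so dim ker(A − (-4)·I) = n − 1 = 2

Summary:
  λ = -4: algebraic multiplicity = 3, geometric multiplicity = 2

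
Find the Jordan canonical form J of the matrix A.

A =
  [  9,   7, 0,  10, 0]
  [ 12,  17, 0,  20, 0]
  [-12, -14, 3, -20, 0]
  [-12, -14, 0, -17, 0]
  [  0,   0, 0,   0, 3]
J_2(3) ⊕ J_1(3) ⊕ J_1(3) ⊕ J_1(3)

The characteristic polynomial is
  det(x·I − A) = x^5 - 15*x^4 + 90*x^3 - 270*x^2 + 405*x - 243 = (x - 3)^5

Eigenvalues and multiplicities (the geometric multiplicity of λ is n − rank(A − λI), which equals the number of Jordan blocks for λ):
  λ = 3: algebraic multiplicity = 5, geometric multiplicity = 4

Determining the block sizes for each eigenvalue:
  λ = 3: 4 blocks summing to 5 forces exactly one block of size 2 and the rest size 1 → block sizes [2, 1, 1, 1]

Assembling the blocks gives a Jordan form
J =
  [3, 1, 0, 0, 0]
  [0, 3, 0, 0, 0]
  [0, 0, 3, 0, 0]
  [0, 0, 0, 3, 0]
  [0, 0, 0, 0, 3]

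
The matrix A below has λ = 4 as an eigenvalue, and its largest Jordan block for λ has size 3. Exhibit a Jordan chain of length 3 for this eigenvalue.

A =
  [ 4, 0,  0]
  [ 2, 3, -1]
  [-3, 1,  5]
A Jordan chain for λ = 4 of length 3:
v_1 = (0, 1, -1)ᵀ
v_2 = (0, 2, -3)ᵀ
v_3 = (1, 0, 0)ᵀ

Let N = A − (4)·I. We want v_3 with N^3 v_3 = 0 but N^2 v_3 ≠ 0; then v_{j-1} := N · v_j for j = 3, …, 2.

Pick v_3 = (1, 0, 0)ᵀ.
Then v_2 = N · v_3 = (0, 2, -3)ᵀ.
Then v_1 = N · v_2 = (0, 1, -1)ᵀ.

Sanity check: (A − (4)·I) v_1 = (0, 0, 0)ᵀ = 0. ✓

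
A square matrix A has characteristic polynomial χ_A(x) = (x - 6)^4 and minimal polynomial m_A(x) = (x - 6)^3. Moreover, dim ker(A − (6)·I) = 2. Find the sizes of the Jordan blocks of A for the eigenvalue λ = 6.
Block sizes for λ = 6: [3, 1]

Step 1 — from the characteristic polynomial, algebraic multiplicity of λ = 6 is 4. From dim ker(A − (6)·I) = 2, there are exactly 2 Jordan blocks for λ = 6.
Step 2 — from the minimal polynomial, the factor (x − 6)^3 tells us the largest block for λ = 6 has size 3.
Step 3 — with total size 4, 2 blocks, and largest block 3, the block sizes (in nonincreasing order) are [3, 1].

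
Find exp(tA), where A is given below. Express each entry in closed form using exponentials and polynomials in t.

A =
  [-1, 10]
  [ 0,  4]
e^{tA} =
  [exp(-t), 2*exp(4*t) - 2*exp(-t)]
  [0, exp(4*t)]

Strategy: write A = P · J · P⁻¹ where J is a Jordan canonical form, so e^{tA} = P · e^{tJ} · P⁻¹, and e^{tJ} can be computed block-by-block.

A has Jordan form
J =
  [-1, 0]
  [ 0, 4]
(up to reordering of blocks).

Per-block formulas:
  For a 1×1 block at λ = -1: exp(t · [-1]) = [e^(-1t)].
  For a 1×1 block at λ = 4: exp(t · [4]) = [e^(4t)].

After assembling e^{tJ} and conjugating by P, we get:

e^{tA} =
  [exp(-t), 2*exp(4*t) - 2*exp(-t)]
  [0, exp(4*t)]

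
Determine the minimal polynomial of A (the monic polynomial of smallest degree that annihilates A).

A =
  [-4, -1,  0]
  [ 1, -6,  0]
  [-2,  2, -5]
x^2 + 10*x + 25

The characteristic polynomial is χ_A(x) = (x + 5)^3, so the eigenvalues are known. The minimal polynomial is
  m_A(x) = Π_λ (x − λ)^{k_λ}
where k_λ is the size of the *largest* Jordan block for λ (equivalently, the smallest k with (A − λI)^k v = 0 for every generalised eigenvector v of λ).

  λ = -5: largest Jordan block has size 2, contributing (x + 5)^2

So m_A(x) = (x + 5)^2 = x^2 + 10*x + 25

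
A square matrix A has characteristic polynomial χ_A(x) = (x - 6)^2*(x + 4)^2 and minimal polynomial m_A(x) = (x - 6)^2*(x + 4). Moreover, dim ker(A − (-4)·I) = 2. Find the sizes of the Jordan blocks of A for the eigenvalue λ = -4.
Block sizes for λ = -4: [1, 1]

Step 1 — from the characteristic polynomial, algebraic multiplicity of λ = -4 is 2. From dim ker(A − (-4)·I) = 2, there are exactly 2 Jordan blocks for λ = -4.
Step 2 — from the minimal polynomial, the factor (x + 4) tells us the largest block for λ = -4 has size 1.
Step 3 — with total size 2, 2 blocks, and largest block 1, the block sizes (in nonincreasing order) are [1, 1].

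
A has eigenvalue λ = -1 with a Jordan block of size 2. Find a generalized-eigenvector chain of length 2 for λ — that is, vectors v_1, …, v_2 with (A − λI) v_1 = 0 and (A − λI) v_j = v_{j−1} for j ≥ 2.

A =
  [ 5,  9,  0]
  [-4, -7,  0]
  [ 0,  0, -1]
A Jordan chain for λ = -1 of length 2:
v_1 = (6, -4, 0)ᵀ
v_2 = (1, 0, 0)ᵀ

Let N = A − (-1)·I. We want v_2 with N^2 v_2 = 0 but N^1 v_2 ≠ 0; then v_{j-1} := N · v_j for j = 2, …, 2.

Pick v_2 = (1, 0, 0)ᵀ.
Then v_1 = N · v_2 = (6, -4, 0)ᵀ.

Sanity check: (A − (-1)·I) v_1 = (0, 0, 0)ᵀ = 0. ✓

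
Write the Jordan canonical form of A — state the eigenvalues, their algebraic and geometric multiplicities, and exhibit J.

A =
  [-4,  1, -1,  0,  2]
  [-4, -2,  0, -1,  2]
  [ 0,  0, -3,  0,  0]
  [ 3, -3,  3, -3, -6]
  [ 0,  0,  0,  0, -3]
J_3(-3) ⊕ J_1(-3) ⊕ J_1(-3)

The characteristic polynomial is
  det(x·I − A) = x^5 + 15*x^4 + 90*x^3 + 270*x^2 + 405*x + 243 = (x + 3)^5

Eigenvalues and multiplicities (the geometric multiplicity of λ is n − rank(A − λI), which equals the number of Jordan blocks for λ):
  λ = -3: algebraic multiplicity = 5, geometric multiplicity = 3

Determining the block sizes for each eigenvalue:
  λ = -3: with am = 5 and gm = 3, the partition is not yet determined (e.g. several partitions of 5 into 3 parts exist). Let N = A − (-3)·I. Computing rank(N^1) = 2, rank(N^2) = 1, rank(N^3) = 0; the number of blocks of size ≥ j is rank(N^{j−1}) − rank(N^j), giving [3, 1, 1]. So we have 1 block(s) of size 3, 2 block(s) of size 1 → block sizes [3, 1, 1]

Assembling the blocks gives a Jordan form
J =
  [-3,  1,  0,  0,  0]
  [ 0, -3,  1,  0,  0]
  [ 0,  0, -3,  0,  0]
  [ 0,  0,  0, -3,  0]
  [ 0,  0,  0,  0, -3]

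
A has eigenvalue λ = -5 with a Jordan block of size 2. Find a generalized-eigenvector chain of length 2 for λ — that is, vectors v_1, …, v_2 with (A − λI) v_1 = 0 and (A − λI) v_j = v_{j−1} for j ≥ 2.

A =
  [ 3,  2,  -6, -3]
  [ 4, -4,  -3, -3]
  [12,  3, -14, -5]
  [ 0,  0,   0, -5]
A Jordan chain for λ = -5 of length 2:
v_1 = (8, 4, 12, 0)ᵀ
v_2 = (1, 0, 0, 0)ᵀ

Let N = A − (-5)·I. We want v_2 with N^2 v_2 = 0 but N^1 v_2 ≠ 0; then v_{j-1} := N · v_j for j = 2, …, 2.

Pick v_2 = (1, 0, 0, 0)ᵀ.
Then v_1 = N · v_2 = (8, 4, 12, 0)ᵀ.

Sanity check: (A − (-5)·I) v_1 = (0, 0, 0, 0)ᵀ = 0. ✓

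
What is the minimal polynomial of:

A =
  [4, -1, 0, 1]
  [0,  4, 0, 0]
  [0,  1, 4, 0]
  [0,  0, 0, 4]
x^2 - 8*x + 16

The characteristic polynomial is χ_A(x) = (x - 4)^4, so the eigenvalues are known. The minimal polynomial is
  m_A(x) = Π_λ (x − λ)^{k_λ}
where k_λ is the size of the *largest* Jordan block for λ (equivalently, the smallest k with (A − λI)^k v = 0 for every generalised eigenvector v of λ).

  λ = 4: largest Jordan block has size 2, contributing (x − 4)^2

So m_A(x) = (x - 4)^2 = x^2 - 8*x + 16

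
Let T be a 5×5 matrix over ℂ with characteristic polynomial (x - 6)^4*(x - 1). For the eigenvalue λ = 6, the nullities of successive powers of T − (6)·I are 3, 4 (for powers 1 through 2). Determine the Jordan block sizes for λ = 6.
Block sizes for λ = 6: [2, 1, 1]

From the dimensions of kernels of powers, the number of Jordan blocks of size at least j is d_j − d_{j−1} where d_j = dim ker(N^j) (with d_0 = 0). Computing the differences gives [3, 1].
The number of blocks of size exactly k is (#blocks of size ≥ k) − (#blocks of size ≥ k + 1), so the partition is: 2 block(s) of size 1, 1 block(s) of size 2.
In nonincreasing order the block sizes are [2, 1, 1].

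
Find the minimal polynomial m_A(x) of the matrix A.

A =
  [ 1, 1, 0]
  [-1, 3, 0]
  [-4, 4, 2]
x^2 - 4*x + 4

The characteristic polynomial is χ_A(x) = (x - 2)^3, so the eigenvalues are known. The minimal polynomial is
  m_A(x) = Π_λ (x − λ)^{k_λ}
where k_λ is the size of the *largest* Jordan block for λ (equivalently, the smallest k with (A − λI)^k v = 0 for every generalised eigenvector v of λ).

  λ = 2: largest Jordan block has size 2, contributing (x − 2)^2

So m_A(x) = (x - 2)^2 = x^2 - 4*x + 4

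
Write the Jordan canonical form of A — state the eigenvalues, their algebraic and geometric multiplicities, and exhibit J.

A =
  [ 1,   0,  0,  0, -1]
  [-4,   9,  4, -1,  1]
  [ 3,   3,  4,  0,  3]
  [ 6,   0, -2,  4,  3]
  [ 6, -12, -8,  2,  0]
J_1(3) ⊕ J_1(3) ⊕ J_3(4)

The characteristic polynomial is
  det(x·I − A) = x^5 - 18*x^4 + 129*x^3 - 460*x^2 + 816*x - 576 = (x - 4)^3*(x - 3)^2

Eigenvalues and multiplicities (the geometric multiplicity of λ is n − rank(A − λI), which equals the number of Jordan blocks for λ):
  λ = 3: algebraic multiplicity = 2, geometric multiplicity = 2
  λ = 4: algebraic multiplicity = 3, geometric multiplicity = 1

Determining the block sizes for each eigenvalue:
  λ = 3: gm = am = 2, so every block has size 1 → block sizes [1, 1]
  λ = 4: one block (gm = 1), so the single block has size am = 3 → block sizes [3]

Assembling the blocks gives a Jordan form
J =
  [3, 0, 0, 0, 0]
  [0, 3, 0, 0, 0]
  [0, 0, 4, 1, 0]
  [0, 0, 0, 4, 1]
  [0, 0, 0, 0, 4]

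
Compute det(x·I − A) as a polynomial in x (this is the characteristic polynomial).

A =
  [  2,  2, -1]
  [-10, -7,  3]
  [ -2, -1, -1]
x^3 + 6*x^2 + 12*x + 8

Expanding det(x·I − A) (e.g. by cofactor expansion or by noting that A is similar to its Jordan form J, which has the same characteristic polynomial as A) gives
  χ_A(x) = x^3 + 6*x^2 + 12*x + 8
which factors as (x + 2)^3. The eigenvalues (with algebraic multiplicities) are λ = -2 with multiplicity 3.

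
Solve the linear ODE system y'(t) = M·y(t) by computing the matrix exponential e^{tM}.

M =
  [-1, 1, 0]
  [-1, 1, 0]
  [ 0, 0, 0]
e^{tM} =
  [1 - t, t, 0]
  [-t, t + 1, 0]
  [0, 0, 1]

Strategy: write M = P · J · P⁻¹ where J is a Jordan canonical form, so e^{tM} = P · e^{tJ} · P⁻¹, and e^{tJ} can be computed block-by-block.

M has Jordan form
J =
  [0, 1, 0]
  [0, 0, 0]
  [0, 0, 0]
(up to reordering of blocks).

Per-block formulas:
  For a 1×1 block at λ = 0: exp(t · [0]) = [e^(0t)].
  For a 2×2 Jordan block J_2(0): exp(t · J_2(0)) = e^(0t)·(I + t·N), where N is the 2×2 nilpotent shift.

After assembling e^{tJ} and conjugating by P, we get:

e^{tM} =
  [1 - t, t, 0]
  [-t, t + 1, 0]
  [0, 0, 1]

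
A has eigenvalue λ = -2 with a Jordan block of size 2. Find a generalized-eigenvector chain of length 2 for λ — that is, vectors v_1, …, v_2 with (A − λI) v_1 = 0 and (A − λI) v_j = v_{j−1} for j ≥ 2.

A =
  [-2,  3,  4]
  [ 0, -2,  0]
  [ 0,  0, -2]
A Jordan chain for λ = -2 of length 2:
v_1 = (3, 0, 0)ᵀ
v_2 = (0, 1, 0)ᵀ

Let N = A − (-2)·I. We want v_2 with N^2 v_2 = 0 but N^1 v_2 ≠ 0; then v_{j-1} := N · v_j for j = 2, …, 2.

Pick v_2 = (0, 1, 0)ᵀ.
Then v_1 = N · v_2 = (3, 0, 0)ᵀ.

Sanity check: (A − (-2)·I) v_1 = (0, 0, 0)ᵀ = 0. ✓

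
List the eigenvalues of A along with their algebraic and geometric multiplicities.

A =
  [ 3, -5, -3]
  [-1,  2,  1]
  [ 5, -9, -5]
λ = 0: alg = 3, geom = 1

Step 1 — factor the characteristic polynomial to read off the algebraic multiplicities:
  χ_A(x) = x^3

Step 2 — compute geometric multiplicities via the rank-nullity identity g(λ) = n − rank(A − λI):
  rank(A − (0)·I) = 2, so dim ker(A − (0)·I) = n − 2 = 1

Summary:
  λ = 0: algebraic multiplicity = 3, geometric multiplicity = 1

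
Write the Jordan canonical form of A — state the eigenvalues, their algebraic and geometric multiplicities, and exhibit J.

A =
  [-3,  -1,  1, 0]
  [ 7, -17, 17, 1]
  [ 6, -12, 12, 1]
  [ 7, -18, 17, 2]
J_2(-4) ⊕ J_2(1)

The characteristic polynomial is
  det(x·I − A) = x^4 + 6*x^3 + x^2 - 24*x + 16 = (x - 1)^2*(x + 4)^2

Eigenvalues and multiplicities (the geometric multiplicity of λ is n − rank(A − λI), which equals the number of Jordan blocks for λ):
  λ = -4: algebraic multiplicity = 2, geometric multiplicity = 1
  λ = 1: algebraic multiplicity = 2, geometric multiplicity = 1

Determining the block sizes for each eigenvalue:
  λ = -4: one block (gm = 1), so the single block has size am = 2 → block sizes [2]
  λ = 1: one block (gm = 1), so the single block has size am = 2 → block sizes [2]

Assembling the blocks gives a Jordan form
J =
  [-4,  1, 0, 0]
  [ 0, -4, 0, 0]
  [ 0,  0, 1, 1]
  [ 0,  0, 0, 1]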